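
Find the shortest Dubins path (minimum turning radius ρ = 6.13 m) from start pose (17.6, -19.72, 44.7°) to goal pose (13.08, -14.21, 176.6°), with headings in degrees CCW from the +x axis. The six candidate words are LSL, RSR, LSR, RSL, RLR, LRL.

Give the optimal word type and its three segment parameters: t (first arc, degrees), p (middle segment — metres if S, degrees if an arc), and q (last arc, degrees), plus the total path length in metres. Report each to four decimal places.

Let ψ = atan2(Δy, Δx) = atan2(5.51, -4.52) = 129.3629° be the start→goal bearing.
Normalize: d = |goal − start| / ρ = 7.126745/6.13 = 1.162601, α = (θ_start − ψ) mod 360° = 275.3371° = 4.805538 rad, β = (θ_goal − ψ) mod 360° = 47.2371° = 0.824442 rad.
Common terms: sin α = -0.995665, cos α = 0.093015, sin β = 0.734169, cos β = 0.678967, cos(α−β) = -0.667833, d² = 1.351642. Work in radians in the unit-radius frame; every candidate has L = ρ·(t + p + q).
LSL: p² = 2 + d² − 2cos(α−β) + 2d(sin α − sin β) = 0.665093; p = √p² = 0.815532; φ = atan2(cos β − cos α, d + sin α − sin β) = 2.339963 rad; t = (φ − α) mod 2π = 3.817610 rad, q = (β − φ) mod 2π = 4.767664 rad → L = 6.13·(3.817610 + 0.815532 + 4.767664) = 6.13·9.400807 = 57.626945 m
RSR: p² = 2 + d² − 2cos(α−β) + 2d(sin β − sin α) = 8.709521; p = √p² = 2.951190; φ = atan2(cos α − cos β, d − sin α + sin β) = -0.199876 rad; t = (α − φ) mod 2π = 5.005414 rad, q = (φ − β) mod 2π = 5.258867 rad → L = 6.13·(5.005414 + 2.951190 + 5.258867) = 6.13·13.215471 = 81.010837 m
LSR: p² = d² − 2 + 2cos(α−β) + 2d(sin α + sin β) = -2.592054 < 0 → infeasible
RSL: p² = d² − 2 + 2cos(α−β) − 2d(sin α + sin β) = -1.375993 < 0 → infeasible
RLR: c = (6 − d² + 2cos(α−β) + 2d(sin α − sin β))/8 = -0.088690; p = 2π − arccos c = 4.623582 rad; φ = atan2(cos α − cos β, d − sin α + sin β) = -0.199876 rad; t = (α − φ + p/2) mod 2π = 1.034020 rad, q = (α − β − t + p) mod 2π = 1.287473 rad → L = 6.13·(1.034020 + 4.623582 + 1.287473) = 6.13·6.945075 = 42.573311 m
LRL: c = (6 − d² + 2cos(α−β) − 2d(sin α − sin β))/8 = 0.916863; p = 2π − arccos c = 5.872540 rad; φ = atan2(cos β − cos α, d + sin α − sin β) = 2.339963 rad; t = (φ − α + p/2) mod 2π = 0.470695 rad, q = (β − α − t + p) mod 2π = 1.420749 rad → L = 6.13·(0.470695 + 5.872540 + 1.420749) = 6.13·7.763984 = 47.593222 m
Shortest: RLR with L = 42.573311 m ≈ 42.5733 m
Convert RLR to answer units (arcs ×180/π): t = 1.034020·180/π = 59.2450°, p = 4.623582·180/π = 264.9117°, q = 1.287473·180/π = 73.7668°, L = 42.5733 m.

RLR: t = 59.2450°, p = 264.9117°, q = 73.7668°, L = 42.5733 m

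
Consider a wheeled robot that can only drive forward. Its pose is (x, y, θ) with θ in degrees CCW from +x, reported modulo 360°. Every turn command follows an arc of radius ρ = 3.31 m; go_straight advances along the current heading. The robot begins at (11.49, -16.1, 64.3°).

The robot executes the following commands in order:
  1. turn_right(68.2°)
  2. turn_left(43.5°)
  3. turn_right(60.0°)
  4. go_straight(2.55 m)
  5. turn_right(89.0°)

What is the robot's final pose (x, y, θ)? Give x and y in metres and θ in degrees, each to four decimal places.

set_pose: (x, y, θ) = (11.4900, -16.1000, 64.3000°), ρ = 3.31
turn_right(68.2°): centre at ρ to the right, rotate −68.2° → (14.6977, -14.2331, -3.9000° ≡ 356.1000°)
turn_left(43.5°): centre at ρ to the left, rotate +43.5° → (17.0327, -13.4811, 399.6000° ≡ 39.6000°)
turn_right(60.0°): centre at ρ to the right, rotate −60.0° → (20.2963, -12.9291, -20.4000° ≡ 339.6000°)
go_straight(2.55): x += 2.55·cos θ, y += 2.55·sin θ → (22.6864, -13.8180, 339.6000°)
turn_right(89.0°): centre at ρ to the right, rotate −89.0° → (24.6547, -18.0199, 250.6000°)

(24.6547, -18.0199, 250.6000°)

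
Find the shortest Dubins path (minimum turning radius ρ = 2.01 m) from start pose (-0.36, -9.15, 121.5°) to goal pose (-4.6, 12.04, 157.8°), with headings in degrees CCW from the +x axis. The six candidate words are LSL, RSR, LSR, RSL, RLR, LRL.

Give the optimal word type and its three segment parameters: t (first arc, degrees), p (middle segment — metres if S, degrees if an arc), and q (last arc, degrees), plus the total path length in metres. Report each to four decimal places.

Let ψ = atan2(Δy, Δx) = atan2(21.19, -4.24) = 101.3151° be the start→goal bearing.
Normalize: d = |goal − start| / ρ = 21.610037/2.01 = 10.751262, α = (θ_start − ψ) mod 360° = 20.1849° = 0.352292 rad, β = (θ_goal − ψ) mod 360° = 56.4849° = 0.985847 rad.
Common terms: sin α = 0.345050, cos α = 0.938584, sin β = 0.833740, cos β = 0.552157, cos(α−β) = 0.805928, d² = 115.589639. Work in radians in the unit-radius frame; every candidate has L = ρ·(t + p + q).
LSL: p² = 2 + d² − 2cos(α−β) + 2d(sin α − sin β) = 105.469720; p = √p² = 10.269845; φ = atan2(cos β − cos α, d + sin α − sin β) = -0.037636 rad; t = (φ − α) mod 2π = 5.893257 rad, q = (β − φ) mod 2π = 1.023483 rad → L = 2.01·(5.893257 + 10.269845 + 1.023483) = 2.01·17.186585 = 34.545036 m
RSR: p² = 2 + d² − 2cos(α−β) + 2d(sin β − sin α) = 126.485844; p = √p² = 11.246593; φ = atan2(cos α − cos β, d − sin α + sin β) = 0.034366 rad; t = (α − φ) mod 2π = 0.317926 rad, q = (φ − β) mod 2π = 5.331705 rad → L = 2.01·(0.317926 + 11.246593 + 5.331705) = 2.01·16.896223 = 33.961409 m
LSR: p² = d² − 2 + 2cos(α−β) + 2d(sin α + sin β) = 140.548464; p = √p² = 11.855314; φ = atan2(−cos α − cos β, d + sin α + sin β) − atan2(−2, p) = 0.042815 rad; t = (φ − α) mod 2π = 5.973708 rad, q = (φ − β) mod 2π = 5.340153 rad → L = 2.01·(5.973708 + 11.855314 + 5.340153) = 2.01·23.169174 = 46.570040 m
RSL: p² = d² − 2 + 2cos(α−β) − 2d(sin α + sin β) = 89.854527; p = √p² = 9.479163; φ = atan2(cos α + cos β, d − sin α − sin β) − atan2(2, p) = -0.053448 rad; t = (α − φ) mod 2π = 0.405741 rad, q = (β − φ) mod 2π = 1.039295 rad → L = 2.01·(0.405741 + 9.479163 + 1.039295) = 2.01·10.924198 = 21.957639 m
RLR: c = (6 − d² + 2cos(α−β) + 2d(sin α − sin β))/8 = -14.810731, |c| > 1 → infeasible
LRL: c = (6 − d² + 2cos(α−β) − 2d(sin α − sin β))/8 = -12.183715, |c| > 1 → infeasible
Shortest: RSL with L = 21.957639 m ≈ 21.9576 m
Convert RSL to answer units (arcs ×180/π): t = 0.405741·180/π = 23.2472°, p = ρ·p = 2.01·9.479163 = 19.0531 m, q = 1.039295·180/π = 59.5472°, L = 21.9576 m.

RSL: t = 23.2472°, p = 19.0531 m, q = 59.5472°, L = 21.9576 m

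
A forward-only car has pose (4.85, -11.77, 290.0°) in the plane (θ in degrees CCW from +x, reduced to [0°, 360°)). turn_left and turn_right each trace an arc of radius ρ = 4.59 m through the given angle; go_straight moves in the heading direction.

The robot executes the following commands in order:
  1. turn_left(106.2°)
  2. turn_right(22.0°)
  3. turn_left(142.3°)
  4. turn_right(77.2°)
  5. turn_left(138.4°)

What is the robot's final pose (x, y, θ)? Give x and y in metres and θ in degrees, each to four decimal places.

(4.1662, 5.0462, 217.7000°)

set_pose: (x, y, θ) = (4.8500, -11.7700, 290.0000°), ρ = 4.59
turn_left(106.2°): centre at ρ to the left, rotate +106.2° → (11.8741, -13.9041, 396.2000° ≡ 36.2000°)
turn_right(22.0°): centre at ρ to the right, rotate −22.0° → (13.4590, -13.1583, 14.2000°)
turn_left(142.3°): centre at ρ to the left, rotate +142.3° → (14.1633, -4.4992, 156.5000°)
turn_right(77.2°): centre at ρ to the right, rotate −77.2° → (11.4834, 0.5623, 79.3000°)
turn_left(138.4°): centre at ρ to the left, rotate +138.4° → (4.1662, 5.0462, 217.7000°)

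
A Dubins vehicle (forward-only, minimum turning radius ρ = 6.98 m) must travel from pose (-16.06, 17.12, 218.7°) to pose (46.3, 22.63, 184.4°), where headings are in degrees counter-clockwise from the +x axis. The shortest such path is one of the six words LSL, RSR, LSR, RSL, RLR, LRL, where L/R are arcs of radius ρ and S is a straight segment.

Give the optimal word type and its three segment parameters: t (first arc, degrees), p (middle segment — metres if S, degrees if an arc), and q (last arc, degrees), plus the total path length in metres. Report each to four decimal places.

LSL: t = 145.2075°, p = 58.6677 m, q = 180.4925°, L = 98.3458 m

Let ψ = atan2(Δy, Δx) = atan2(5.51, 62.36) = 5.0494° be the start→goal bearing.
Normalize: d = |goal − start| / ρ = 62.602953/6.98 = 8.968904, α = (θ_start − ψ) mod 360° = 213.6506° = 3.728906 rad, β = (θ_goal − ψ) mod 360° = 179.3506° = 3.130258 rad.
Common terms: sin α = -0.554127, cos α = -0.832432, sin β = 0.011334, cos β = -0.999936, cos(α−β) = 0.826098, d² = 80.441246. Work in radians in the unit-radius frame; every candidate has L = ρ·(t + p + q).
LSL: p² = 2 + d² − 2cos(α−β) + 2d(sin α − sin β) = 70.645920; p = √p² = 8.405113; φ = atan2(cos β − cos α, d + sin α − sin β) = -0.019930 rad; t = (φ − α) mod 2π = 2.534349 rad, q = (β − φ) mod 2π = 3.150188 rad → L = 6.98·(2.534349 + 8.405113 + 3.150188) = 6.98·14.089650 = 98.345758 m
RSR: p² = 2 + d² − 2cos(α−β) + 2d(sin β − sin α) = 90.932179; p = √p² = 9.535837; φ = atan2(cos α − cos β, d − sin α + sin β) = 0.017567 rad; t = (α − φ) mod 2π = 3.711339 rad, q = (φ − β) mod 2π = 3.170494 rad → L = 6.98·(3.711339 + 9.535837 + 3.170494) = 6.98·16.417670 = 114.595335 m
LSR: p² = d² − 2 + 2cos(α−β) + 2d(sin α + sin β) = 70.356939; p = √p² = 8.387904; φ = atan2(−cos α − cos β, d + sin α + sin β) − atan2(−2, p) = 0.448197 rad; t = (φ − α) mod 2π = 3.002477 rad, q = (φ − β) mod 2π = 3.601125 rad → L = 6.98·(3.002477 + 8.387904 + 3.601125) = 6.98·14.991505 = 104.640708 m
RSL: p² = d² − 2 + 2cos(α−β) − 2d(sin α + sin β) = 89.829947; p = √p² = 9.477866; φ = atan2(cos α + cos β, d − sin α − sin β) − atan2(2, p) = -0.398279 rad; t = (α − φ) mod 2π = 4.127185 rad, q = (β − φ) mod 2π = 3.528537 rad → L = 6.98·(4.127185 + 9.477866 + 3.528537) = 6.98·17.133589 = 119.592449 m
RLR: c = (6 − d² + 2cos(α−β) + 2d(sin α − sin β))/8 = -10.366522, |c| > 1 → infeasible
LRL: c = (6 − d² + 2cos(α−β) − 2d(sin α − sin β))/8 = -7.830740, |c| > 1 → infeasible
Shortest: LSL with L = 98.345758 m ≈ 98.3458 m
Convert LSL to answer units (arcs ×180/π): t = 2.534349·180/π = 145.2075°, p = ρ·p = 6.98·8.405113 = 58.6677 m, q = 3.150188·180/π = 180.4925°, L = 98.3458 m.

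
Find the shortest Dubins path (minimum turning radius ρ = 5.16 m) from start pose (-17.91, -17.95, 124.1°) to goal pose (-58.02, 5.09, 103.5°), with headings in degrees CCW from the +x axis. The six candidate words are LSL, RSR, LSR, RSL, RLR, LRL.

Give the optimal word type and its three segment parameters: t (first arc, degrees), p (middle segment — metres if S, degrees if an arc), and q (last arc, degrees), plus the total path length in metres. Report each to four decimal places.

LSR: t = 29.0905°, p = 39.7467 m, q = 49.6905°, L = 46.8416 m

Let ψ = atan2(Δy, Δx) = atan2(23.04, -40.11) = 150.1261° be the start→goal bearing.
Normalize: d = |goal − start| / ρ = 46.256391/5.16 = 8.964417, α = (θ_start − ψ) mod 360° = 333.9739° = 5.828945 rad, β = (θ_goal − ψ) mod 360° = 313.3739° = 5.469407 rad.
Common terms: sin α = -0.438780, cos α = 0.898595, sin β = -0.726887, cos β = 0.686757, cos(α−β) = 0.936060, d² = 80.360769. Work in radians in the unit-radius frame; every candidate has L = ρ·(t + p + q).
LSL: p² = 2 + d² − 2cos(α−β) + 2d(sin α − sin β) = 85.654076; p = √p² = 9.254949; φ = atan2(cos β − cos α, d + sin α − sin β) = -0.022891 rad; t = (φ − α) mod 2π = 0.431349 rad, q = (β − φ) mod 2π = 5.492298 rad → L = 5.16·(0.431349 + 9.254949 + 5.492298) = 5.16·15.178596 = 78.321556 m
RSR: p² = 2 + d² − 2cos(α−β) + 2d(sin β − sin α) = 75.323224; p = √p² = 8.678895; φ = atan2(cos α − cos β, d − sin α + sin β) = 0.024411 rad; t = (α − φ) mod 2π = 5.804534 rad, q = (φ − β) mod 2π = 0.838189 rad → L = 5.16·(5.804534 + 8.678895 + 0.838189) = 5.16·15.321618 = 79.059551 m
LSR: p² = d² − 2 + 2cos(α−β) + 2d(sin α + sin β) = 59.333837; p = √p² = 7.702846; φ = atan2(−cos α − cos β, d + sin α + sin β) − atan2(−2, p) = 0.053485 rad; t = (φ − α) mod 2π = 0.507725 rad, q = (φ − β) mod 2π = 0.867263 rad → L = 5.16·(0.507725 + 7.702846 + 0.867263) = 5.16·9.077834 = 46.841625 m
RSL: p² = d² − 2 + 2cos(α−β) − 2d(sin α + sin β) = 101.131940; p = √p² = 10.056438; φ = atan2(cos α + cos β, d − sin α − sin β) − atan2(2, p) = -0.041076 rad; t = (α − φ) mod 2π = 5.870021 rad, q = (β − φ) mod 2π = 5.510483 rad → L = 5.16·(5.870021 + 10.056438 + 5.510483) = 5.16·21.436941 = 110.614618 m
RLR: c = (6 − d² + 2cos(α−β) + 2d(sin α − sin β))/8 = -8.415403, |c| > 1 → infeasible
LRL: c = (6 − d² + 2cos(α−β) − 2d(sin α − sin β))/8 = -9.706760, |c| > 1 → infeasible
Shortest: LSR with L = 46.841625 m ≈ 46.8416 m
Convert LSR to answer units (arcs ×180/π): t = 0.507725·180/π = 29.0905°, p = ρ·p = 5.16·7.702846 = 39.7467 m, q = 0.867263·180/π = 49.6905°, L = 46.8416 m.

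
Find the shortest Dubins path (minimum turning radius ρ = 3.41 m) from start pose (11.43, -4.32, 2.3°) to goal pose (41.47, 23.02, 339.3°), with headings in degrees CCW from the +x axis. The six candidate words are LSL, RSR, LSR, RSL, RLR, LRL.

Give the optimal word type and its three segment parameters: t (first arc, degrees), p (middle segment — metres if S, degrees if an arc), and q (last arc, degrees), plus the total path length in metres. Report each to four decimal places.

LSR: t = 44.3364°, p = 34.9729 m, q = 67.3364°, L = 41.6192 m

Let ψ = atan2(Δy, Δx) = atan2(27.34, 30.04) = 42.3060° be the start→goal bearing.
Normalize: d = |goal − start| / ρ = 40.618680/3.41 = 11.911636, α = (θ_start − ψ) mod 360° = 319.9940° = 5.584950 rad, β = (θ_goal − ψ) mod 360° = 296.9940° = 5.183524 rad.
Common terms: sin α = -0.642867, cos α = 0.765978, sin β = -0.891054, cos β = 0.453898, cos(α−β) = 0.920505, d² = 141.887084. Work in radians in the unit-radius frame; every candidate has L = ρ·(t + p + q).
LSL: p² = 2 + d² − 2cos(α−β) + 2d(sin α − sin β) = 147.958689; p = √p² = 12.163827; φ = atan2(cos β − cos α, d + sin α − sin β) = -0.025659 rad; t = (φ − α) mod 2π = 0.672576 rad, q = (β − φ) mod 2π = 5.209183 rad → L = 3.41·(0.672576 + 12.163827 + 5.209183) = 3.41·18.045587 = 61.535450 m
RSR: p² = 2 + d² − 2cos(α−β) + 2d(sin β − sin α) = 136.133459; p = √p² = 11.667624; φ = atan2(cos α − cos β, d − sin α + sin β) = 0.026751 rad; t = (α − φ) mod 2π = 5.558199 rad, q = (φ − β) mod 2π = 1.126412 rad → L = 3.41·(5.558199 + 11.667624 + 1.126412) = 3.41·18.352235 = 62.581123 m
LSR: p² = d² − 2 + 2cos(α−β) + 2d(sin α + sin β) = 105.185079; p = √p² = 10.255978; φ = atan2(−cos α − cos β, d + sin α + sin β) − atan2(−2, p) = 0.075581 rad; t = (φ − α) mod 2π = 0.773816 rad, q = (φ − β) mod 2π = 1.175242 rad → L = 3.41·(0.773816 + 10.255978 + 1.175242) = 3.41·12.205036 = 41.619172 m
RSL: p² = d² − 2 + 2cos(α−β) − 2d(sin α + sin β) = 178.271108; p = √p² = 13.351820; φ = atan2(cos α + cos β, d − sin α − sin β) − atan2(2, p) = -0.058207 rad; t = (α − φ) mod 2π = 5.643157 rad, q = (β − φ) mod 2π = 5.241732 rad → L = 3.41·(5.643157 + 13.351820 + 5.241732) = 3.41·24.236709 = 82.647178 m
RLR: c = (6 − d² + 2cos(α−β) + 2d(sin α − sin β))/8 = -16.016682, |c| > 1 → infeasible
LRL: c = (6 − d² + 2cos(α−β) − 2d(sin α − sin β))/8 = -17.494836, |c| > 1 → infeasible
Shortest: LSR with L = 41.619172 m ≈ 41.6192 m
Convert LSR to answer units (arcs ×180/π): t = 0.773816·180/π = 44.3364°, p = ρ·p = 3.41·10.255978 = 34.9729 m, q = 1.175242·180/π = 67.3364°, L = 41.6192 m.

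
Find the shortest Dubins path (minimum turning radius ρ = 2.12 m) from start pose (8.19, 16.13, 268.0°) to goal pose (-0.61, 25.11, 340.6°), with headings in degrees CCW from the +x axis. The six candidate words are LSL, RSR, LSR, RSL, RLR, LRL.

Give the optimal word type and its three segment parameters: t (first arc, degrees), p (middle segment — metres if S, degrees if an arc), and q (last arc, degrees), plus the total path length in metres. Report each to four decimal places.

RSR: t = 131.0800°, p = 10.1115 m, q = 156.3200°, L = 20.7456 m

Let ψ = atan2(Δy, Δx) = atan2(8.98, -8.80) = 134.4200° be the start→goal bearing.
Normalize: d = |goal − start| / ρ = 12.573003/2.12 = 5.930662, α = (θ_start − ψ) mod 360° = 133.5800° = 2.331411 rad, β = (θ_goal − ψ) mod 360° = 206.1800° = 3.598520 rad.
Common terms: sin α = 0.724412, cos α = -0.689367, sin β = -0.441193, cos β = -0.897412, cos(α−β) = 0.299041, d² = 35.172748. Work in radians in the unit-radius frame; every candidate has L = ρ·(t + p + q).
LSL: p² = 2 + d² − 2cos(α−β) + 2d(sin α − sin β) = 50.400288; p = √p² = 7.099316; φ = atan2(cos β − cos α, d + sin α − sin β) = -0.029309 rad; t = (φ − α) mod 2π = 3.922465 rad, q = (β − φ) mod 2π = 3.627829 rad → L = 2.12·(3.922465 + 7.099316 + 3.627829) = 2.12·14.649610 = 31.057174 m
RSR: p² = 2 + d² − 2cos(α−β) + 2d(sin β − sin α) = 22.749046; p = √p² = 4.769596; φ = atan2(cos α − cos β, d − sin α + sin β) = 0.043633 rad; t = (α − φ) mod 2π = 2.287778 rad, q = (φ − β) mod 2π = 2.728298 rad → L = 2.12·(2.287778 + 4.769596 + 2.728298) = 2.12·9.785672 = 20.745625 m
LSR: p² = d² − 2 + 2cos(α−β) + 2d(sin α + sin β) = 37.130184; p = √p² = 6.093454; φ = atan2(−cos α − cos β, d + sin α + sin β) − atan2(−2, p) = 0.567160 rad; t = (φ − α) mod 2π = 4.518934 rad, q = (φ − β) mod 2π = 3.251825 rad → L = 2.12·(4.518934 + 6.093454 + 3.251825) = 2.12·13.864213 = 29.392131 m
RSL: p² = d² − 2 + 2cos(α−β) − 2d(sin α + sin β) = 30.411476; p = √p² = 5.514660; φ = atan2(cos α + cos β, d − sin α − sin β) − atan2(2, p) = -0.621828 rad; t = (α − φ) mod 2π = 2.953239 rad, q = (β − φ) mod 2π = 4.220348 rad → L = 2.12·(2.953239 + 5.514660 + 4.220348) = 2.12·12.688247 = 26.899084 m
RLR: c = (6 − d² + 2cos(α−β) + 2d(sin α − sin β))/8 = -1.843631, |c| > 1 → infeasible
LRL: c = (6 − d² + 2cos(α−β) − 2d(sin α − sin β))/8 = -5.300036, |c| > 1 → infeasible
Shortest: RSR with L = 20.745625 m ≈ 20.7456 m
Convert RSR to answer units (arcs ×180/π): t = 2.287778·180/π = 131.0800°, p = ρ·p = 2.12·4.769596 = 10.1115 m, q = 2.728298·180/π = 156.3200°, L = 20.7456 m.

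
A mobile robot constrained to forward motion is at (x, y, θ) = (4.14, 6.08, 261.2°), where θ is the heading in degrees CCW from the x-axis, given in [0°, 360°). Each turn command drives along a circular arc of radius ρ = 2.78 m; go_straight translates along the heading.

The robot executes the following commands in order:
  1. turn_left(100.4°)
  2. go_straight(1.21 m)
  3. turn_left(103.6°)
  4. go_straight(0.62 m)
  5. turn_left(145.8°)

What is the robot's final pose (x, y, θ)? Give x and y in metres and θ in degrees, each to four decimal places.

(5.3057, 7.1919, 251.0000°)

set_pose: (x, y, θ) = (4.1400, 6.0800, 261.2000°), ρ = 2.78
turn_left(100.4°): centre at ρ to the left, rotate +100.4° → (6.9649, 2.8758, 361.6000° ≡ 1.6000°)
go_straight(1.21): x += 1.21·cos θ, y += 1.21·sin θ → (8.1744, 2.9096, 1.6000°)
turn_left(103.6°): centre at ρ to the left, rotate +103.6° → (10.7795, 6.4174, 105.2000°)
go_straight(0.62): x += 0.62·cos θ, y += 0.62·sin θ → (10.6170, 7.0157, 105.2000°)
turn_left(145.8°): centre at ρ to the left, rotate +145.8° → (5.3057, 7.1919, 251.0000°)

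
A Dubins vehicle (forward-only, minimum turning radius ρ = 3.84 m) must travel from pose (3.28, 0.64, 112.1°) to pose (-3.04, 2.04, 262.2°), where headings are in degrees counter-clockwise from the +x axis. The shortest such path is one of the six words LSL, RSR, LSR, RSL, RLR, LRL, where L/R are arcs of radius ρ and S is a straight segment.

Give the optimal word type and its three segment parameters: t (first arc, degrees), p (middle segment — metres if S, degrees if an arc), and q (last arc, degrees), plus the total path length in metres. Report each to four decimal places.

Let ψ = atan2(Δy, Δx) = atan2(1.40, -6.32) = 167.5096° be the start→goal bearing.
Normalize: d = |goal − start| / ρ = 6.473206/3.84 = 1.685731, α = (θ_start − ψ) mod 360° = 304.5904° = 5.316105 rad, β = (θ_goal − ψ) mod 360° = 94.6904° = 1.652659 rad.
Common terms: sin α = -0.823231, cos α = 0.567706, sin β = 0.996651, cos β = -0.081772, cos(α−β) = -0.866897, d² = 2.841688. Work in radians in the unit-radius frame; every candidate has L = ρ·(t + p + q).
LSL: p² = 2 + d² − 2cos(α−β) + 2d(sin α − sin β) = 0.439818; p = √p² = 0.663188; φ = atan2(cos β − cos α, d + sin α − sin β) = -1.774485 rad; t = (φ − α) mod 2π = 5.475780 rad, q = (β − φ) mod 2π = 3.427144 rad → L = 3.84·(5.475780 + 0.663188 + 3.427144) = 3.84·9.566112 = 36.733870 m
RSR: p² = 2 + d² − 2cos(α−β) + 2d(sin β − sin α) = 12.711146; p = √p² = 3.565269; φ = atan2(cos α − cos β, d − sin α + sin β) = 0.183191 rad; t = (α − φ) mod 2π = 5.132915 rad, q = (φ − β) mod 2π = 4.813717 rad → L = 3.84·(5.132915 + 3.565269 + 4.813717) = 3.84·13.511901 = 51.885699 m
LSR: p² = d² − 2 + 2cos(α−β) + 2d(sin α + sin β) = -0.307427 < 0 → infeasible
RSL: p² = d² − 2 + 2cos(α−β) − 2d(sin α + sin β) = -1.476783 < 0 → infeasible
RLR: c = (6 − d² + 2cos(α−β) + 2d(sin α − sin β))/8 = -0.588893; p = 2π − arccos c = 4.082700 rad; φ = atan2(cos α − cos β, d − sin α + sin β) = 0.183191 rad; t = (α − φ + p/2) mod 2π = 0.891079 rad, q = (α − β − t + p) mod 2π = 0.571882 rad → L = 3.84·(0.891079 + 4.082700 + 0.571882) = 3.84·5.545661 = 21.295339 m
LRL: c = (6 − d² + 2cos(α−β) − 2d(sin α − sin β))/8 = 0.945023; p = 2π − arccos c = 5.950053 rad; φ = atan2(cos β − cos α, d + sin α − sin β) = -1.774485 rad; t = (φ − α + p/2) mod 2π = 2.167621 rad, q = (β − α − t + p) mod 2π = 0.118986 rad → L = 3.84·(2.167621 + 5.950053 + 0.118986) = 3.84·8.236660 = 31.628776 m
Shortest: RLR with L = 21.295339 m ≈ 21.2953 m
Convert RLR to answer units (arcs ×180/π): t = 0.891079·180/π = 51.0551°, p = 4.082700·180/π = 233.9215°, q = 0.571882·180/π = 32.7664°, L = 21.2953 m.

RLR: t = 51.0551°, p = 233.9215°, q = 32.7664°, L = 21.2953 m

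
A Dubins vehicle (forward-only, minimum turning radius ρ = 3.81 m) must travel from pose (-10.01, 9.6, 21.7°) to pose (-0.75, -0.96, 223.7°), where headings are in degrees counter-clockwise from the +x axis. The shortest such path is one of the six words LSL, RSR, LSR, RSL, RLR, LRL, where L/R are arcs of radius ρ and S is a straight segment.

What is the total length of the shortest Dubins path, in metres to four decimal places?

Let ψ = atan2(Δy, Δx) = atan2(-10.56, 9.26) = -48.7527° be the start→goal bearing.
Normalize: d = |goal − start| / ρ = 14.044971/3.81 = 3.686344, α = (θ_start − ψ) mod 360° = 70.4527° = 1.229631 rad, β = (θ_goal − ψ) mod 360° = 272.4527° = 4.755196 rad.
Common terms: sin α = 0.942365, cos α = 0.334585, sin β = -0.999084, cos β = 0.042794, cos(α−β) = -0.927184, d² = 13.589132. Work in radians in the unit-radius frame; every candidate has L = ρ·(t + p + q).
LSL: p² = 2 + d² − 2cos(α−β) + 2d(sin α − sin β) = 31.757200; p = √p² = 5.635353; φ = atan2(cos β − cos α, d + sin α − sin β) = -0.051802 rad; t = (φ − α) mod 2π = 5.001752 rad, q = (β − φ) mod 2π = 4.806998 rad → L = 3.81·(5.001752 + 5.635353 + 4.806998) = 3.81·15.444103 = 58.842033 m
RSR: p² = 2 + d² − 2cos(α−β) + 2d(sin β − sin α) = 3.129799; p = √p² = 1.769124; φ = atan2(cos α − cos β, d − sin α + sin β) = 0.165693 rad; t = (α − φ) mod 2π = 1.063939 rad, q = (φ − β) mod 2π = 1.693682 rad → L = 3.81·(1.063939 + 1.769124 + 1.693682) = 3.81·4.526744 = 17.246895 m
LSR: p² = d² − 2 + 2cos(α−β) + 2d(sin α + sin β) = 9.316597; p = √p² = 3.052310; φ = atan2(−cos α − cos β, d + sin α + sin β) − atan2(−2, p) = 0.476451 rad; t = (φ − α) mod 2π = 5.530005 rad, q = (φ − β) mod 2π = 2.004440 rad → L = 3.81·(5.530005 + 3.052310 + 2.004440) = 3.81·10.586756 = 40.335540 m
RSL: p² = d² − 2 + 2cos(α−β) − 2d(sin α + sin β) = 10.152932; p = √p² = 3.186367; φ = atan2(cos α + cos β, d − sin α − sin β) − atan2(2, p) = -0.460038 rad; t = (α − φ) mod 2π = 1.689670 rad, q = (β − φ) mod 2π = 5.215235 rad → L = 3.81·(1.689670 + 3.186367 + 5.215235) = 3.81·10.091271 = 38.447742 m
RLR: c = (6 − d² + 2cos(α−β) + 2d(sin α − sin β))/8 = 0.608775; p = 2π − arccos c = 5.366905 rad; φ = atan2(cos α − cos β, d − sin α + sin β) = 0.165693 rad; t = (α − φ + p/2) mod 2π = 3.747391 rad, q = (α − β − t + p) mod 2π = 4.377134 rad → L = 3.81·(3.747391 + 5.366905 + 4.377134) = 3.81·13.491430 = 51.402346 m
LRL: c = (6 − d² + 2cos(α−β) − 2d(sin α − sin β))/8 = -2.969650, |c| > 1 → infeasible
Shortest: RSR with L = 17.246895 m ≈ 17.2469 m

17.2469 m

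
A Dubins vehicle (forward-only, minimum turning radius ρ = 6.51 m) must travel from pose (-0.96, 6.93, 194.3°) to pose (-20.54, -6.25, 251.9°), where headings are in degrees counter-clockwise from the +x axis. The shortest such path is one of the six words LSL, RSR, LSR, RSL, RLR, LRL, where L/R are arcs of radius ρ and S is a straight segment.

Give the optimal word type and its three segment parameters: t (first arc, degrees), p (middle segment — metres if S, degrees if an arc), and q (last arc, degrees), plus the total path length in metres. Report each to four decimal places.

LSL: t = 16.3655°, p = 17.4388 m, q = 41.2345°, L = 23.9833 m

Let ψ = atan2(Δy, Δx) = atan2(-13.18, -19.58) = -146.0541° be the start→goal bearing.
Normalize: d = |goal − start| / ρ = 23.602729/6.51 = 3.625611, α = (θ_start − ψ) mod 360° = 340.3541° = 5.940299 rad, β = (θ_goal − ψ) mod 360° = 37.9541° = 0.662424 rad.
Common terms: sin α = -0.336206, cos α = 0.941788, sin β = 0.615030, cos β = 0.788504, cos(α−β) = 0.535827, d² = 13.145056. Work in radians in the unit-radius frame; every candidate has L = ρ·(t + p + q).
LSL: p² = 2 + d² − 2cos(α−β) + 2d(sin α − sin β) = 7.175778; p = √p² = 2.678764; φ = atan2(cos β − cos α, d + sin α − sin β) = -0.057253 rad; t = (φ − α) mod 2π = 0.285632 rad, q = (β − φ) mod 2π = 0.719677 rad → L = 6.51·(0.285632 + 2.678764 + 0.719677) = 6.51·3.684074 = 23.983321 m
RSR: p² = 2 + d² − 2cos(α−β) + 2d(sin β − sin α) = 20.971028; p = √p² = 4.579413; φ = atan2(cos α − cos β, d − sin α + sin β) = 0.033479 rad; t = (α − φ) mod 2π = 5.906821 rad, q = (φ − β) mod 2π = 5.654240 rad → L = 6.51·(5.906821 + 4.579413 + 5.654240) = 6.51·16.140474 = 105.074489 m
LSR: p² = d² − 2 + 2cos(α−β) + 2d(sin α + sin β) = 14.238521; p = √p² = 3.773397; φ = atan2(−cos α − cos β, d + sin α + sin β) − atan2(−2, p) = 0.070227 rad; t = (φ − α) mod 2π = 0.413113 rad, q = (φ − β) mod 2π = 5.690989 rad → L = 6.51·(0.413113 + 3.773397 + 5.690989) = 6.51·9.877499 = 64.302516 m
RSL: p² = d² − 2 + 2cos(α−β) − 2d(sin α + sin β) = 10.194899; p = √p² = 3.192945; φ = atan2(cos α + cos β, d − sin α − sin β) − atan2(2, p) = -0.082436 rad; t = (α − φ) mod 2π = 6.022736 rad, q = (β − φ) mod 2π = 0.744860 rad → L = 6.51·(6.022736 + 3.192945 + 0.744860) = 6.51·9.960541 = 64.843120 m
RLR: c = (6 − d² + 2cos(α−β) + 2d(sin α − sin β))/8 = -1.621378, |c| > 1 → infeasible
LRL: c = (6 − d² + 2cos(α−β) − 2d(sin α − sin β))/8 = 0.103028; p = 2π − arccos c = 4.815600 rad; φ = atan2(cos β − cos α, d + sin α − sin β) = -0.057253 rad; t = (φ − α + p/2) mod 2π = 2.693432 rad, q = (β − α − t + p) mod 2π = 3.127477 rad → L = 6.51·(2.693432 + 4.815600 + 3.127477) = 6.51·10.636509 = 69.243677 m
Shortest: LSL with L = 23.983321 m ≈ 23.9833 m
Convert LSL to answer units (arcs ×180/π): t = 0.285632·180/π = 16.3655°, p = ρ·p = 6.51·2.678764 = 17.4388 m, q = 0.719677·180/π = 41.2345°, L = 23.9833 m.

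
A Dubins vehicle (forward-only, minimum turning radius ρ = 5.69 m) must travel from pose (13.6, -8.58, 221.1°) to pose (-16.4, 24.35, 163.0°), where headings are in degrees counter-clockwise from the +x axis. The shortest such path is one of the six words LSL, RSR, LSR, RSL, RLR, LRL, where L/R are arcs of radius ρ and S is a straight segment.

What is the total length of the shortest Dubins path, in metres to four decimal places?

Let ψ = atan2(Δy, Δx) = atan2(32.93, -30.00) = 132.3343° be the start→goal bearing.
Normalize: d = |goal − start| / ρ = 44.546435/5.69 = 7.828899, α = (θ_start − ψ) mod 360° = 88.7657° = 1.549255 rad, β = (θ_goal − ψ) mod 360° = 30.6657° = 0.535218 rad.
Common terms: sin α = 0.999768, cos α = 0.021540, sin β = 0.510029, cos β = 0.860157, cos(α−β) = 0.528438, d² = 61.291660. Work in radians in the unit-radius frame; every candidate has L = ρ·(t + p + q).
LSL: p² = 2 + d² − 2cos(α−β) + 2d(sin α − sin β) = 69.903020; p = √p² = 8.360803; φ = atan2(cos β − cos α, d + sin α − sin β) = 0.100472 rad; t = (φ − α) mod 2π = 4.834403 rad, q = (β − φ) mod 2π = 0.434746 rad → L = 5.69·(4.834403 + 8.360803 + 0.434746) = 5.69·13.629952 = 77.554425 m
RSR: p² = 2 + d² − 2cos(α−β) + 2d(sin β − sin α) = 54.566546; p = √p² = 7.386917; φ = atan2(cos α − cos β, d − sin α + sin β) = -0.113773 rad; t = (α − φ) mod 2π = 1.663027 rad, q = (φ − β) mod 2π = 5.634194 rad → L = 5.69·(1.663027 + 7.386917 + 5.634194) = 5.69·14.684139 = 83.552750 m
LSR: p² = d² − 2 + 2cos(α−β) + 2d(sin α + sin β) = 83.988629; p = √p² = 9.164531; φ = atan2(−cos α − cos β, d + sin α + sin β) − atan2(−2, p) = 0.120730 rad; t = (φ − α) mod 2π = 4.854660 rad, q = (φ − β) mod 2π = 5.868697 rad → L = 5.69·(4.854660 + 9.164531 + 5.868697) = 5.69·19.887888 = 113.162083 m
RSL: p² = d² − 2 + 2cos(α−β) − 2d(sin α + sin β) = 36.708443; p = √p² = 6.058749; φ = atan2(cos α + cos β, d − sin α − sin β) − atan2(2, p) = -0.180205 rad; t = (α − φ) mod 2π = 1.729459 rad, q = (β − φ) mod 2π = 0.715423 rad → L = 5.69·(1.729459 + 6.058749 + 0.715423) = 5.69·8.503632 = 48.385665 m
RLR: c = (6 − d² + 2cos(α−β) + 2d(sin α − sin β))/8 = -5.820818, |c| > 1 → infeasible
LRL: c = (6 − d² + 2cos(α−β) − 2d(sin α − sin β))/8 = -7.737878, |c| > 1 → infeasible
Shortest: RSL with L = 48.385665 m ≈ 48.3857 m

48.3857 m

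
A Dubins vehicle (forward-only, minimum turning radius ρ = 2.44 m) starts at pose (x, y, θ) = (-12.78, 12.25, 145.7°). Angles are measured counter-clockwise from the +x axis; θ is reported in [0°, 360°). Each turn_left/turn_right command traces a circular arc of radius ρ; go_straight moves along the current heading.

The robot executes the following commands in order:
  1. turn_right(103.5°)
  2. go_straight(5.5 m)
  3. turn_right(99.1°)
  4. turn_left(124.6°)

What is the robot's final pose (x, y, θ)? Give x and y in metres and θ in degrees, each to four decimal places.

(-0.9850, 19.6992, 67.7000°)

set_pose: (x, y, θ) = (-12.7800, 12.2500, 145.7000°), ρ = 2.44
turn_right(103.5°): centre at ρ to the right, rotate −103.5° → (-13.0440, 16.0732, 42.2000°)
go_straight(5.5): x += 5.5·cos θ, y += 5.5·sin θ → (-8.9696, 19.7677, 42.2000°)
turn_right(99.1°): centre at ρ to the right, rotate −99.1° → (-5.2865, 19.2926, -56.9000° ≡ 303.1000°)
turn_left(124.6°): centre at ρ to the left, rotate +124.6° → (-0.9850, 19.6992, 427.7000° ≡ 67.7000°)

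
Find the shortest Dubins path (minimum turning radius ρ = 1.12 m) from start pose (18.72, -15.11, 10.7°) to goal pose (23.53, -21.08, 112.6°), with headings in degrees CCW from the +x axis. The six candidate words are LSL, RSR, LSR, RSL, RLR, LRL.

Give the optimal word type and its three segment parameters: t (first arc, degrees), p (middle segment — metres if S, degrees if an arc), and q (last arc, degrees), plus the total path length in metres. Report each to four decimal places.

Let ψ = atan2(Δy, Δx) = atan2(-5.97, 4.81) = -51.1418° be the start→goal bearing.
Normalize: d = |goal − start| / ρ = 7.666616/1.12 = 6.845193, α = (θ_start − ψ) mod 360° = 61.8418° = 1.079343 rad, β = (θ_goal − ψ) mod 360° = 163.7418° = 2.857833 rad.
Common terms: sin α = 0.881648, cos α = 0.471908, sin β = 0.279967, cos β = -0.960010, cos(α−β) = -0.206204, d² = 46.856665. Work in radians in the unit-radius frame; every candidate has L = ρ·(t + p + q).
LSL: p² = 2 + d² − 2cos(α−β) + 2d(sin α − sin β) = 57.506317; p = √p² = 7.583292; φ = atan2(cos β − cos α, d + sin α − sin β) = -0.189966 rad; t = (φ − α) mod 2π = 5.013877 rad, q = (β − φ) mod 2π = 3.047799 rad → L = 1.12·(5.013877 + 7.583292 + 3.047799) = 1.12·15.644968 = 17.522364 m
RSR: p² = 2 + d² − 2cos(α−β) + 2d(sin β − sin α) = 41.031829; p = √p² = 6.405609; φ = atan2(cos α − cos β, d − sin α + sin β) = 0.225446 rad; t = (α − φ) mod 2π = 0.853896 rad, q = (φ − β) mod 2π = 3.650798 rad → L = 1.12·(0.853896 + 6.405609 + 3.650798) = 1.12·10.910304 = 12.219540 m
LSR: p² = d² − 2 + 2cos(α−β) + 2d(sin α + sin β) = 60.347208; p = √p² = 7.768347; φ = atan2(−cos α − cos β, d + sin α + sin β) − atan2(−2, p) = 0.312868 rad; t = (φ − α) mod 2π = 5.516711 rad, q = (φ − β) mod 2π = 3.738220 rad → L = 1.12·(5.516711 + 7.768347 + 3.738220) = 1.12·17.023278 = 19.066071 m
RSL: p² = d² − 2 + 2cos(α−β) − 2d(sin α + sin β) = 28.541305; p = √p² = 5.342406; φ = atan2(cos α + cos β, d − sin α − sin β) − atan2(2, p) = -0.443881 rad; t = (α − φ) mod 2π = 1.523224 rad, q = (β − φ) mod 2π = 3.301714 rad → L = 1.12·(1.523224 + 5.342406 + 3.301714) = 1.12·10.167345 = 11.387426 m
RLR: c = (6 − d² + 2cos(α−β) + 2d(sin α − sin β))/8 = -4.128979, |c| > 1 → infeasible
LRL: c = (6 − d² + 2cos(α−β) − 2d(sin α − sin β))/8 = -6.188290, |c| > 1 → infeasible
Shortest: RSL with L = 11.387426 m ≈ 11.3874 m
Convert RSL to answer units (arcs ×180/π): t = 1.523224·180/π = 87.2743°, p = ρ·p = 1.12·5.342406 = 5.9835 m, q = 3.301714·180/π = 189.1743°, L = 11.3874 m.

RSL: t = 87.2743°, p = 5.9835 m, q = 189.1743°, L = 11.3874 m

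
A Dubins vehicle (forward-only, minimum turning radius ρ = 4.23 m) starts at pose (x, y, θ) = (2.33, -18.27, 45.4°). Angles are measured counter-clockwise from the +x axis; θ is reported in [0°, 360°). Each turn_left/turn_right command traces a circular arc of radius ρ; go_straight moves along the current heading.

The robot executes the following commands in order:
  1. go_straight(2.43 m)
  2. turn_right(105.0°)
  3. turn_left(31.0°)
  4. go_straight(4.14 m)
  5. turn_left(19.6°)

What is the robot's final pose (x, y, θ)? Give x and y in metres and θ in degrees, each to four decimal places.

(17.3181, -21.3885, 351.0000°)

set_pose: (x, y, θ) = (2.3300, -18.2700, 45.4000°), ρ = 4.23
go_straight(2.43): x += 2.43·cos θ, y += 2.43·sin θ → (4.0362, -16.5398, 45.4000°)
turn_right(105.0°): centre at ρ to the right, rotate −105.0° → (10.6965, -17.3694, -59.6000° ≡ 300.4000°)
turn_left(31.0°): centre at ρ to the left, rotate +31.0° → (12.3201, -18.9427, 331.4000°)
go_straight(4.14): x += 4.14·cos θ, y += 4.14·sin θ → (15.9550, -20.9245, 331.4000°)
turn_left(19.6°): centre at ρ to the left, rotate +19.6° → (17.3181, -21.3885, 351.0000°)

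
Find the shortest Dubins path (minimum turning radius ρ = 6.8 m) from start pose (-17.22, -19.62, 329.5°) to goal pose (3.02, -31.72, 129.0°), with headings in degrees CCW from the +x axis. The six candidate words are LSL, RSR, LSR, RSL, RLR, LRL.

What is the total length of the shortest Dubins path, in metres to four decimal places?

44.4873 m

Let ψ = atan2(Δy, Δx) = atan2(-12.10, 20.24) = -30.8721° be the start→goal bearing.
Normalize: d = |goal − start| / ρ = 23.581086/6.8 = 3.467807, α = (θ_start − ψ) mod 360° = 0.3721° = 0.006494 rad, β = (θ_goal − ψ) mod 360° = 159.8721° = 2.790294 rad.
Common terms: sin α = 0.006494, cos α = 0.999979, sin β = 0.344117, cos β = -0.938927, cos(α−β) = -0.936672, d² = 12.025683. Work in radians in the unit-radius frame; every candidate has L = ρ·(t + p + q).
LSL: p² = 2 + d² − 2cos(α−β) + 2d(sin α − sin β) = 13.557404; p = √p² = 3.682038; φ = atan2(cos β − cos α, d + sin α − sin β) = -0.554578 rad; t = (φ − α) mod 2π = 5.722113 rad, q = (β − φ) mod 2π = 3.344873 rad → L = 6.8·(5.722113 + 3.682038 + 3.344873) = 6.8·12.749023 = 86.693360 m
RSR: p² = 2 + d² − 2cos(α−β) + 2d(sin β − sin α) = 18.240652; p = √p² = 4.270908; φ = atan2(cos α − cos β, d − sin α + sin β) = 0.471227 rad; t = (α − φ) mod 2π = 5.818453 rad, q = (φ − β) mod 2π = 3.964118 rad → L = 6.8·(5.818453 + 4.270908 + 3.964118) = 6.8·14.053478 = 95.563651 m
LSR: p² = d² − 2 + 2cos(α−β) + 2d(sin α + sin β) = 10.584043; p = √p² = 3.253313; φ = atan2(−cos α − cos β, d + sin α + sin β) − atan2(−2, p) = 0.535213 rad; t = (φ − α) mod 2π = 0.528719 rad, q = (φ − β) mod 2π = 4.028104 rad → L = 6.8·(0.528719 + 3.253313 + 4.028104) = 6.8·7.810135 = 53.108920 m
RSL: p² = d² − 2 + 2cos(α−β) − 2d(sin α + sin β) = 5.720635; p = √p² = 2.391785; φ = atan2(cos α + cos β, d − sin α − sin β) − atan2(2, p) = -0.676842 rad; t = (α − φ) mod 2π = 0.683336 rad, q = (β − φ) mod 2π = 3.467136 rad → L = 6.8·(0.683336 + 2.391785 + 3.467136) = 6.8·6.542257 = 44.487349 m
RLR: c = (6 − d² + 2cos(α−β) + 2d(sin α − sin β))/8 = -1.280081, |c| > 1 → infeasible
LRL: c = (6 − d² + 2cos(α−β) − 2d(sin α − sin β))/8 = -0.694675; p = 2π − arccos c = 3.944420 rad; φ = atan2(cos β − cos α, d + sin α − sin β) = -0.554578 rad; t = (φ − α + p/2) mod 2π = 1.411138 rad, q = (β − α − t + p) mod 2π = 5.317083 rad → L = 6.8·(1.411138 + 3.944420 + 5.317083) = 6.8·10.672641 = 72.573957 m
Shortest: RSL with L = 44.487349 m ≈ 44.4873 m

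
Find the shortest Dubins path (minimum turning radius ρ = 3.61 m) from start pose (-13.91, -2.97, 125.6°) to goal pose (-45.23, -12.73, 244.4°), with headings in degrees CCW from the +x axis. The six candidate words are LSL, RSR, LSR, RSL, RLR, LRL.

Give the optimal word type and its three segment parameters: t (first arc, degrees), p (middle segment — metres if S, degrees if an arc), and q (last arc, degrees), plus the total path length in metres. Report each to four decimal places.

LSL: t = 74.5451°, p = 26.7666 m, q = 44.2549°, L = 34.2517 m

Let ψ = atan2(Δy, Δx) = atan2(-9.76, -31.32) = -162.6918° be the start→goal bearing.
Normalize: d = |goal − start| / ρ = 32.805487/3.61 = 9.087393, α = (θ_start − ψ) mod 360° = 288.2918° = 5.031641 rad, β = (θ_goal − ψ) mod 360° = 47.0918° = 0.821907 rad.
Common terms: sin α = -0.949470, cos α = 0.313857, sin β = 0.732446, cos β = 0.680825, cos(α−β) = -0.481754, d² = 82.580705. Work in radians in the unit-radius frame; every candidate has L = ρ·(t + p + q).
LSL: p² = 2 + d² − 2cos(α−β) + 2d(sin α − sin β) = 54.975750; p = √p² = 7.414563; φ = atan2(cos β − cos α, d + sin α − sin β) = 0.049513 rad; t = (φ − α) mod 2π = 1.301057 rad, q = (β − φ) mod 2π = 0.772394 rad → L = 3.61·(1.301057 + 7.414563 + 0.772394) = 3.61·9.488015 = 34.251732 m
RSR: p² = 2 + d² − 2cos(α−β) + 2d(sin β − sin α) = 116.112674; p = √p² = 10.775559; φ = atan2(cos α − cos β, d − sin α + sin β) = -0.034062 rad; t = (α − φ) mod 2π = 5.065704 rad, q = (φ − β) mod 2π = 5.427216 rad → L = 3.61·(5.065704 + 10.775559 + 5.427216) = 3.61·21.268479 = 76.779208 m
LSR: p² = d² − 2 + 2cos(α−β) + 2d(sin α + sin β) = 75.672821; p = √p² = 8.699013; φ = atan2(−cos α − cos β, d + sin α + sin β) − atan2(−2, p) = 0.114315 rad; t = (φ − α) mod 2π = 1.365859 rad, q = (φ − β) mod 2π = 5.575593 rad → L = 3.61·(1.365859 + 8.699013 + 5.575593) = 3.61·15.640465 = 56.462078 m
RSL: p² = d² − 2 + 2cos(α−β) − 2d(sin α + sin β) = 83.561573; p = √p² = 9.141202; φ = atan2(cos α + cos β, d − sin α − sin β) − atan2(2, p) = -0.108896 rad; t = (α − φ) mod 2π = 5.140537 rad, q = (β − φ) mod 2π = 0.930803 rad → L = 3.61·(5.140537 + 9.141202 + 0.930803) = 3.61·15.212542 = 54.917277 m
RLR: c = (6 − d² + 2cos(α−β) + 2d(sin α − sin β))/8 = -13.514084, |c| > 1 → infeasible
LRL: c = (6 − d² + 2cos(α−β) − 2d(sin α − sin β))/8 = -5.871969, |c| > 1 → infeasible
Shortest: LSL with L = 34.251732 m ≈ 34.2517 m
Convert LSL to answer units (arcs ×180/π): t = 1.301057·180/π = 74.5451°, p = ρ·p = 3.61·7.414563 = 26.7666 m, q = 0.772394·180/π = 44.2549°, L = 34.2517 m.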